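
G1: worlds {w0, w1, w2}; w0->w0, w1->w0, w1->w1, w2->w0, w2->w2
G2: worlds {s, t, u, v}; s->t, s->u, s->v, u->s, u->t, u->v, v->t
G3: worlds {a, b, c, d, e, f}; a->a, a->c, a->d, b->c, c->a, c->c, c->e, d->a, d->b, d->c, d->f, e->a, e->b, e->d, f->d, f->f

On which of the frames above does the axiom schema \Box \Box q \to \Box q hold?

G1

This is the axiom for density; its first-order frame correspondent is \forall x \forall y (Rxy \to \exists z (Rxz \wedge Rzy)).
G1: holds.
G2: fails — Rus but no z with Ruz and Rzs.
G3: fails — Rdb but no z with Rdz and Rzb.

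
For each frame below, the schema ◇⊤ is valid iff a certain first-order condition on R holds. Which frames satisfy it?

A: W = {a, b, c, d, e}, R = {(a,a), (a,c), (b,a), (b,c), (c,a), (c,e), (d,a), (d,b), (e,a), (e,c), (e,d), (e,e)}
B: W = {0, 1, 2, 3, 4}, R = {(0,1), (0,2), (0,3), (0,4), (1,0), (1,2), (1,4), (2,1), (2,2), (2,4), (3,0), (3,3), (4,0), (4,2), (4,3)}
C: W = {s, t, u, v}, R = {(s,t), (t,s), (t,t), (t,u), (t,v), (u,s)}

This is the axiom for seriality; its first-order frame correspondent is ∀x ∃y Rxy.
A: condition met.
B: condition met.
C: fails — world v has no successor.

A, B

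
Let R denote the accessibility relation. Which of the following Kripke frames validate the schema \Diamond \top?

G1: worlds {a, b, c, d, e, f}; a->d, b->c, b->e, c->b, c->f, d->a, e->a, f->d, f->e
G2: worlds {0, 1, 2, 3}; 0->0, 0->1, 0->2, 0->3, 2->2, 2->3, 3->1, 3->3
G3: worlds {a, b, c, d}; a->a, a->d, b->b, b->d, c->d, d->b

This is the axiom for seriality; its first-order frame correspondent is \forall x \exists y Rxy.
G1: satisfies the condition.
G2: fails — world 1 has no successor.
G3: satisfies the condition.
Valid on: G1, G3.

G1, G3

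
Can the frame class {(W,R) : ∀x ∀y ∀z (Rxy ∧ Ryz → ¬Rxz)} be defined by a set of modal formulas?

No — not modally definable

Modal frame validity is preserved under surjective bounded morphisms.
The 5-cycle (worlds w0,w1,w2,w3,w4 with w0→w1→w2→w3→w4→w0) is intransitive. Mapping every world to a single reflexive point • is a surjective bounded morphism; the reflexive point is not intransitive (R••∧R•• but R••).
So the class is not modally definable.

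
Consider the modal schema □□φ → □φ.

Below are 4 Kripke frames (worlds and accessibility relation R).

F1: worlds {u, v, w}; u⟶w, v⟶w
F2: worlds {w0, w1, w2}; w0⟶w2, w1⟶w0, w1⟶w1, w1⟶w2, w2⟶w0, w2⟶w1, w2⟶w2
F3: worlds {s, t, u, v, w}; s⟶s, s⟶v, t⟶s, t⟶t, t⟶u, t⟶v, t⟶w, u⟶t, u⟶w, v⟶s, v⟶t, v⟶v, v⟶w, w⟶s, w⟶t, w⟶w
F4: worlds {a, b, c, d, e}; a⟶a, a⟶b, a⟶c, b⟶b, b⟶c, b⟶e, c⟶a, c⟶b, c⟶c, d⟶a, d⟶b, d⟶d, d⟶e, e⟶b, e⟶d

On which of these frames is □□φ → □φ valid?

F2, F3, F4

This is the axiom for density; its first-order frame correspondent is ∀x ∀y (Rxy → ∃z (Rxz ∧ Rzy)).
F1: fails — Ruw but no z with Ruz and Rzw.
F2: holds.
F3: holds.
F4: holds.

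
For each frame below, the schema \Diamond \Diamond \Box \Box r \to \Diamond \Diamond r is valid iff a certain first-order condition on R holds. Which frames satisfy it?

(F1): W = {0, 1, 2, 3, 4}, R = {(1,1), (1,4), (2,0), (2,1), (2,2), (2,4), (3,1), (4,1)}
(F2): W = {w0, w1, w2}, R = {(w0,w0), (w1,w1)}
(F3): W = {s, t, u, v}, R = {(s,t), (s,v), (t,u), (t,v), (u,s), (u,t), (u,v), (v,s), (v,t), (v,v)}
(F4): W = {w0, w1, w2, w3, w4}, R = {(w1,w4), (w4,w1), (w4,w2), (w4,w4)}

This is the axiom for a generalized confluence (Geach) condition; its first-order frame correspondent is \forall x \forall y (x R^2 y \to \exists w (y R^2 w \wedge x R^2 w)).
(F1): fails — 2R²0 but no w with 0R²w and 2R²w.
(F2): holds.
(F3): holds.
(F4): fails — w1R²w2 but no w with w2R²w and w1R²w.

(F2), (F3)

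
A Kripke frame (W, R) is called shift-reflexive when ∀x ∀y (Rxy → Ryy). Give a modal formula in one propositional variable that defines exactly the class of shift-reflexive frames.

□(□ψ → ψ)

The condition is shift-reflexivity. The T□ schema □(□ψ → ψ) defines it.
Suppose □(□ψ→ψ) is valid. Take Rxy and set V(ψ)={w : Ryw}. Then at y, □ψ holds; since □(□ψ→ψ) at x, □ψ→ψ at y, so ψ at y, i.e. Ryy.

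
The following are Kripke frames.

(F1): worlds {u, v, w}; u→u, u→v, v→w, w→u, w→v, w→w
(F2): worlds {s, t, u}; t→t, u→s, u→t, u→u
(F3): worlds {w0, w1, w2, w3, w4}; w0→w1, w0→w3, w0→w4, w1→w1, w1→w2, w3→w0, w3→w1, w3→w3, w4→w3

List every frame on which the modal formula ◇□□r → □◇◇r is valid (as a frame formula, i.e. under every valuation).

(F1)

The schema corresponds to a generalized confluence (Geach) condition: ∀x ∀y ∀z ((xRy ∧ xRz) → ∃w (yR²w ∧ zR²w)).
(F1): satisfies the condition.
(F2): fails — uRs, uRs but no w with sR²w and sR²w.
(F3): fails — w1Rw1, w1Rw2 but no w with w1R²w and w2R²w.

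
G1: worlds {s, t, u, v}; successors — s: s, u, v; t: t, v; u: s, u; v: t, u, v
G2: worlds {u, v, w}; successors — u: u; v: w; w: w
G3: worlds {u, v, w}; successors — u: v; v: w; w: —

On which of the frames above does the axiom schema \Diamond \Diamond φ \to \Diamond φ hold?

G2

The schema corresponds to transitivity: \forall x \forall y \forall z (Rxy \wedge Ryz \to Rxz).
G1: fails — Rtv and Rvu but not Rtu.
G2: holds.
G3: fails — Ruv and Rvw but not Ruw.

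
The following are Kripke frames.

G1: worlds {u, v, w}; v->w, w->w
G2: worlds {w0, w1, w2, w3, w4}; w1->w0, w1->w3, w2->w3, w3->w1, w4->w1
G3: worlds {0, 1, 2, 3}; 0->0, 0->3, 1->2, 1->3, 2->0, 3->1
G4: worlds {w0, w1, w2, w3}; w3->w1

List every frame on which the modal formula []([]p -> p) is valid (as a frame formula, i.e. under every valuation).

The schema corresponds to shift-reflexivity: forall x forall y (Rxy -> Ryy).
G1: satisfies the condition.
G2: fails — Rw1w0 but not Rw0w0.
G3: fails — R31 but not R11.
G4: fails — Rw3w1 but not Rw1w1.
Valid on: G1.

G1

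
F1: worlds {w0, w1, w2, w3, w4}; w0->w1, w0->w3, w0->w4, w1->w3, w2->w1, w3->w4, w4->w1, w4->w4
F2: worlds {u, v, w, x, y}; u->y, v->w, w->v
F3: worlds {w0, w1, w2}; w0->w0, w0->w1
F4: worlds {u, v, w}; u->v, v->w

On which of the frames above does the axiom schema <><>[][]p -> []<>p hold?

Frame correspondent (Sahlqvist): forall x forall y forall z ((x R^2 y & xRz) -> exists w (y R^2 w & zRw)) — i.e. a generalized confluence (Geach) condition.
F1: fails — w0R²w1, w0Rw1 but no w with w1R²w and w1Rw.
F2: condition met.
F3: fails — w0R²w0, w0Rw1 but no w with w0R²w and w1Rw.
F4: fails — uR²w, uRv but no t with wR²t and vRt.
Valid on: F2.

F2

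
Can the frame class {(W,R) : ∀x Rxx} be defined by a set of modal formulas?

Yes — defined by □p → p

The condition is reflexivity. A defining modal formula is □p → p.
Suppose □p→p is valid. At any x set V(p)={w : Rxw}. Then □p holds at x, so p holds at x, i.e. Rxx.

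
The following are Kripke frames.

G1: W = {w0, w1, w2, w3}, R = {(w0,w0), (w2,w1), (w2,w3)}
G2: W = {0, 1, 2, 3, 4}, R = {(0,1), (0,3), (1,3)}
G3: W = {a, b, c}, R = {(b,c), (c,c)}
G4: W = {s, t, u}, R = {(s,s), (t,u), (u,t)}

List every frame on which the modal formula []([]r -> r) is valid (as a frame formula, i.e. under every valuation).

The schema corresponds to shift-reflexivity: forall x forall y (Rxy -> Ryy).
G1: fails — Rw2w1 but not Rw1w1.
G2: fails — R01 but not R11.
G3: condition met.
G4: fails — Rut but not Rtt.

G3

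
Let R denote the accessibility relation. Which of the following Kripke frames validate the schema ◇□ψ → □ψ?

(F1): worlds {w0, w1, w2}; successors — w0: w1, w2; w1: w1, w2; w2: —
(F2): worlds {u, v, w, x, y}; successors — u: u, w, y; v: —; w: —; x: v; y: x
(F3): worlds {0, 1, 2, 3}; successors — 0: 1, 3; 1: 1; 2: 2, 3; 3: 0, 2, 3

none

The schema corresponds to the Euclidean property: ∀x ∀y ∀z (Rxy ∧ Rxz → Ryz).
(F1): fails — Rw0w2 and Rw0w1 but not Rw2w1.
(F2): fails — Ruw and Ruw but not Rww.
(F3): fails — R01 and R03 but not R13.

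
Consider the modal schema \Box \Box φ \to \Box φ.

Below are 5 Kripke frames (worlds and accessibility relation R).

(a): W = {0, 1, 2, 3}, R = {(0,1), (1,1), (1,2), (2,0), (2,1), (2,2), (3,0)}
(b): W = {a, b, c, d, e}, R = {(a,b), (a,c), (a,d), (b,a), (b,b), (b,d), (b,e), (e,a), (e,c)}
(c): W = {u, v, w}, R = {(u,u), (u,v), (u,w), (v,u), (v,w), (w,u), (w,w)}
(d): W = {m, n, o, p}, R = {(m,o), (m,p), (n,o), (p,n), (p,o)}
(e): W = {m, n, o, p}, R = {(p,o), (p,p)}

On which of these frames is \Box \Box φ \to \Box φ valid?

This is the axiom for density; its first-order frame correspondent is \forall x \forall y (Rxy \to \exists z (Rxz \wedge Rzy)).
(a): fails — R30 but no z with R3z and Rz0.
(b): fails — Rea but no z with Rez and Rza.
(c): condition met.
(d): fails — Rpn but no z with Rpz and Rzn.
(e): condition met.
Valid on: (c), (e).

(c), (e)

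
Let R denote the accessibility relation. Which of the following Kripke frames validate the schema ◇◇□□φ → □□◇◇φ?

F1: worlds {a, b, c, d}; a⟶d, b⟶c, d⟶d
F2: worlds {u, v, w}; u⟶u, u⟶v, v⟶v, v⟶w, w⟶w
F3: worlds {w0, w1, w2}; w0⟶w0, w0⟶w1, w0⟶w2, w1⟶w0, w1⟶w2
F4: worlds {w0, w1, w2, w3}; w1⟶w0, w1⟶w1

F1, F2

Frame correspondent (Sahlqvist): ∀x ∀y ∀z ((xR²y ∧ xR²z) → ∃w (yR²w ∧ zR²w)) — i.e. a generalized confluence (Geach) condition.
F1: ✓.
F2: ✓.
F3: fails — w0R²w0, w0R²w2 but no w with w0R²w and w2R²w.
F4: fails — w1R²w0, w1R²w0 but no w with w0R²w and w0R²w.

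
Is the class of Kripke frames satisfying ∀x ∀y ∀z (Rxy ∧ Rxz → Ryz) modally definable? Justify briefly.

Yes — defined by ◇r → □◇r

This is a Sahlqvist condition; the 5 axiom ◇r → □◇r defines it.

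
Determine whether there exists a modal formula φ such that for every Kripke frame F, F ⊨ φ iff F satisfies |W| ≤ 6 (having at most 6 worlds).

Not modally definable

If a class were modally definable it would be closed under disjoint unions (Goldblatt–Thomason).
Any modal formula valid on each of 7 disjoint one-world frames is valid on their disjoint union (validity is preserved under disjoint unions). Each one-world frame has |W|=1≤6, but the union has |W|=7.
So the class is not modally definable.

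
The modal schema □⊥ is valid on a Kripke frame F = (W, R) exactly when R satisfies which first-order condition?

Emptiness of R

□⊥ is valid iff no world has any successor (otherwise □⊥ fails at any world with one).
Conversely, any frame satisfying ∀x ∀y ¬Rxy validates the schema.
So the correspondent is emptiness of R.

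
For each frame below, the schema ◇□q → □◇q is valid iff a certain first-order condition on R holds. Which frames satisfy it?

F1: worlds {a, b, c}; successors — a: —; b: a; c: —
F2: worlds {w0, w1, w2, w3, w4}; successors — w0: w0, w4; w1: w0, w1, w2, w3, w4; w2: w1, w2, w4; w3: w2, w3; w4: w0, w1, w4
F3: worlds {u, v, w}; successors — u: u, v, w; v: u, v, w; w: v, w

The schema corresponds to convergence: ∀x ∀y ∀z (Rxy ∧ Rxz → ∃w (Ryw ∧ Rzw)).
F1: fails — Rba and Rba but a and a have no common successor.
F2: fails — Rw1w0 and Rw1w3 but w0 and w3 have no common successor.
F3: satisfies the condition.

F3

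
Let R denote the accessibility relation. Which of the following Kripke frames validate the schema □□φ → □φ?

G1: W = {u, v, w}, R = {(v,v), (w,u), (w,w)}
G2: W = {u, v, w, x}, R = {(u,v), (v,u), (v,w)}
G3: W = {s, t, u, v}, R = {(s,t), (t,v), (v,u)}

This is the axiom for density; its first-order frame correspondent is ∀x ∀y (Rxy → ∃z (Rxz ∧ Rzy)).
G1: holds.
G2: fails — Ruv but no z with Ruz and Rzv.
G3: fails — Rvu but no z with Rvz and Rzu.

G1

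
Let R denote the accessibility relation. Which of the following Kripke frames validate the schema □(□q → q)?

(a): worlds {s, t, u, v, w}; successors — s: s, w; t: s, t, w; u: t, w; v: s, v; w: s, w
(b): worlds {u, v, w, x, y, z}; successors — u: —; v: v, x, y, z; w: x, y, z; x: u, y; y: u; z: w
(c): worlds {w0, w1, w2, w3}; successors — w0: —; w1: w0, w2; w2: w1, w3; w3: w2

The schema corresponds to shift-reflexivity: ∀x ∀y (Rxy → Ryy).
(a): ✓.
(b): fails — Rwx but not Rxx.
(c): fails — Rw1w2 but not Rw2w2.
Valid on: (a).

(a)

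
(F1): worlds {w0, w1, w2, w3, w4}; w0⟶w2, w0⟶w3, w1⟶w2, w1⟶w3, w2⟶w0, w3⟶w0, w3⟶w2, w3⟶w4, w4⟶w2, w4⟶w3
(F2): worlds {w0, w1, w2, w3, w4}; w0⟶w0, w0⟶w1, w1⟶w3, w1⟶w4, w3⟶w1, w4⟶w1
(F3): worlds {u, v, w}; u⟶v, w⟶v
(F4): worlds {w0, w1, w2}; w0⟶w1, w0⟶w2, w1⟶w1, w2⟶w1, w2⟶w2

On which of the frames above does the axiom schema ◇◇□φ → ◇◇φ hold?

(F3), (F4)

The schema corresponds to a generalized confluence (Geach) condition: ∀x ∀y (xR²y → ∃w (yRw ∧ xR²w)).
(F1): fails — w2R²w2 but no w with w2Rw and w2R²w.
(F2): fails — w1R²w1 but no w with w1Rw and w1R²w.
(F3): condition met.
(F4): condition met.
Valid on: (F3), (F4).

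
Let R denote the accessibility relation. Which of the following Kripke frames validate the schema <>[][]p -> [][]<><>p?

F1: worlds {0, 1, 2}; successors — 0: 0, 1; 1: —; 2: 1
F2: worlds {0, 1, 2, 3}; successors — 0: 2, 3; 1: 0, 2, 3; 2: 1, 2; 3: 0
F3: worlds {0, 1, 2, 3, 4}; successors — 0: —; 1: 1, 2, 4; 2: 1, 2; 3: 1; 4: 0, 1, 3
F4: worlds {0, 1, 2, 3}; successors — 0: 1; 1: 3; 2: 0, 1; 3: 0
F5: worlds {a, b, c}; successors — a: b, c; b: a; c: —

This is the axiom for a generalized confluence (Geach) condition; its first-order frame correspondent is forall x forall y forall z ((xRy & x R^2 z) -> exists w (y R^2 w & z R^2 w)).
F1: fails — 0R0, 0R²1 but no w with 0R²w and 1R²w.
F2: condition met.
F3: fails — 1R1, 1R²0 but no w with 1R²w and 0R²w.
F4: fails — 0R1, 0R²3 but no w with 1R²w and 3R²w.
F5: fails — aRb, aR²a but no w with bR²w and aR²w.
Valid on: F2.

F2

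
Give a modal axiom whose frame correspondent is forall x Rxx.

□r → r

A defining formula is □r → r (the T axiom).
Suppose □r→r is valid. At any x set V(r)={w : Rxw}. Then □r holds at x, so r holds at x, i.e. Rxx.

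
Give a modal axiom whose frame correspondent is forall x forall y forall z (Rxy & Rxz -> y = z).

This is partial functionality; the standard corresponding axiom is CD: ◇r → □r.
Suppose ◇r→□r is valid. Take Rxy, Rxz and set V(r)={y}. Then ◇r at x, so □r at x, so r at z, i.e. z=y.

◇r → □r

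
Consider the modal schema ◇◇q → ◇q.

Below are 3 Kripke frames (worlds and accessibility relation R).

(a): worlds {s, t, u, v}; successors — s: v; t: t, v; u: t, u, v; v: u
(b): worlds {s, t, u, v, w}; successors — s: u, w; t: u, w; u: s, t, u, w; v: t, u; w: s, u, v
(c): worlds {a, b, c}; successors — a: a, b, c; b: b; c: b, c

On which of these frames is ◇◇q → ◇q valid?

This is the axiom for transitivity; its first-order frame correspondent is ∀x ∀y ∀z (Rxy ∧ Ryz → Rxz).
(a): fails — Rtv and Rvu but not Rtu.
(b): fails — Ruw and Rwv but not Ruv.
(c): satisfies the condition.

(c)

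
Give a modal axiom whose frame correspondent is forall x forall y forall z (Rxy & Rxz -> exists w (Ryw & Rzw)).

◇□r → □◇r

A defining formula is ◇□r → □◇r (the .2 axiom).
Suppose ◇□r→□◇r is valid. Take Rxy, Rxz and set V(r)={w : Ryw}. Then □r at y so ◇□r at x, so □◇r at x, so ◇r at z, giving w with Rzw and Ryw.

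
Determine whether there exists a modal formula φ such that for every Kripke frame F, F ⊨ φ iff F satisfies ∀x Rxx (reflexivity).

This is a Sahlqvist condition; the T axiom □p → p defines it.
Suppose □p→p is valid. At any x set V(p)={w : Rxw}. Then □p holds at x, so p holds at x, i.e. Rxx.

Definable; □p → p defines it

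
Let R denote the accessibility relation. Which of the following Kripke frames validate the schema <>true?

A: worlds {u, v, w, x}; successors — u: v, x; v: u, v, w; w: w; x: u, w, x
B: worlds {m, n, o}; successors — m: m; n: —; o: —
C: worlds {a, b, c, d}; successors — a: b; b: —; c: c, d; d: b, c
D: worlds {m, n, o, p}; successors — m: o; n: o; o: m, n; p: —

A

The schema corresponds to seriality: forall x exists y Rxy.
A: holds.
B: fails — world n has no successor.
C: fails — world b has no successor.
D: fails — world p has no successor.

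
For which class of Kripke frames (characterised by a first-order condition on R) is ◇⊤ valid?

seriality: ∀x ∃y Rxy

◇⊤ holds at w iff w has a successor, so frame-validity of ◇⊤ is exactly seriality. Equivalently via □φ → ◇φ:
Suppose □φ→◇φ is valid. At any x set V(φ)=W. Then □φ at x, so ◇φ at x, so x has a successor.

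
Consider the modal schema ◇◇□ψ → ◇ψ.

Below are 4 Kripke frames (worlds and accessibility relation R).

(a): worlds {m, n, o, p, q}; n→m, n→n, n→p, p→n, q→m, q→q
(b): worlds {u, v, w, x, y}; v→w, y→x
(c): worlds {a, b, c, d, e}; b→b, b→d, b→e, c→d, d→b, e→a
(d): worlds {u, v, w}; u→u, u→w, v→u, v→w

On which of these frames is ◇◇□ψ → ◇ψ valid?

The schema corresponds to a generalized confluence (Geach) condition: ∀x ∀y (xR²y → ∃w (yRw ∧ xRw)).
(a): fails — nR²m but no w with mRw and nRw.
(b): ✓.
(c): fails — bR²a but no w with aRw and bRw.
(d): fails — uR²w but no t with wRt and uRt.

(b)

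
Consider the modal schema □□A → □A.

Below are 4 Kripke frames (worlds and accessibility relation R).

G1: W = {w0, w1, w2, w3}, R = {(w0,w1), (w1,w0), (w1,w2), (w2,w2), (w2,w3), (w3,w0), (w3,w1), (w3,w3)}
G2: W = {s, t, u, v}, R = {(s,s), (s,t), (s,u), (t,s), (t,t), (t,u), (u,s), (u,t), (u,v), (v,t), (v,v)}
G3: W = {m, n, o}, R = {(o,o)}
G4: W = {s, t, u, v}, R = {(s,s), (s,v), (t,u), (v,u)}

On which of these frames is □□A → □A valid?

This is the axiom for density; its first-order frame correspondent is ∀x ∀y (Rxy → ∃z (Rxz ∧ Rzy)).
G1: fails — Rw1w0 but no z with Rw1z and Rzw0.
G2: satisfies the condition.
G3: satisfies the condition.
G4: fails — Rvu but no z with Rvz and Rzu.
Valid on: G2, G3.

G2, G3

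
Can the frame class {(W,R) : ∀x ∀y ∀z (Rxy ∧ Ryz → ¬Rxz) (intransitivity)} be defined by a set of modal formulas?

No

Modal frame validity is preserved under surjective bounded morphisms.
The 5-cycle (worlds a,b,c,d,e with a→b→c→d→e→a) is intransitive. Mapping every world to a single reflexive point • is a surjective bounded morphism; the reflexive point is not intransitive (R••∧R•• but R••).
So no modal formula (or set of formulas) defines exactly the intransitive frames.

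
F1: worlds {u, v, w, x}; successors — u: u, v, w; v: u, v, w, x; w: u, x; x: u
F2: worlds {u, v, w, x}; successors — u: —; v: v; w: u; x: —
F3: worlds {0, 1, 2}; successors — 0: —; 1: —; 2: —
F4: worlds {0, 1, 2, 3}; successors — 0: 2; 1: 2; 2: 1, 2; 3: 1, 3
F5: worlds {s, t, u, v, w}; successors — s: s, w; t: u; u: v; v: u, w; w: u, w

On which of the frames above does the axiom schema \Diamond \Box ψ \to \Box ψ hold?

Frame correspondent (Sahlqvist): \forall x \forall y \forall z (Rxy \wedge Rxz \to Ryz) — i.e. the Euclidean property.
F1: fails — Ruw and Ruv but not Rwv.
F2: fails — Rwu and Rwu but not Ruu.
F3: holds.
F4: fails — R21 and R21 but not R11.
F5: fails — Rsw and Rss but not Rws.

F3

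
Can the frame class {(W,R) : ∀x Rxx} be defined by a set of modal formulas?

This is a Sahlqvist condition; the T axiom □r → r defines it.
Suppose □r→r is valid. At any x set V(r)={w : Rxw}. Then □r holds at x, so r holds at x, i.e. Rxx.

Definable; □r → r defines it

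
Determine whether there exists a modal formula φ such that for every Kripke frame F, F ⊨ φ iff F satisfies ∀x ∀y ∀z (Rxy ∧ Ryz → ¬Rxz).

Not modally definable

Modal frame validity is preserved under surjective bounded morphisms.
The 7-cycle (worlds s,t,u,v,w,x,y with s→t→u→v→w→x→y→s) is intransitive. Mapping every world to a single reflexive point • is a surjective bounded morphism; the reflexive point is not intransitive (R••∧R•• but R••).
Hence intransitivity is not modally definable.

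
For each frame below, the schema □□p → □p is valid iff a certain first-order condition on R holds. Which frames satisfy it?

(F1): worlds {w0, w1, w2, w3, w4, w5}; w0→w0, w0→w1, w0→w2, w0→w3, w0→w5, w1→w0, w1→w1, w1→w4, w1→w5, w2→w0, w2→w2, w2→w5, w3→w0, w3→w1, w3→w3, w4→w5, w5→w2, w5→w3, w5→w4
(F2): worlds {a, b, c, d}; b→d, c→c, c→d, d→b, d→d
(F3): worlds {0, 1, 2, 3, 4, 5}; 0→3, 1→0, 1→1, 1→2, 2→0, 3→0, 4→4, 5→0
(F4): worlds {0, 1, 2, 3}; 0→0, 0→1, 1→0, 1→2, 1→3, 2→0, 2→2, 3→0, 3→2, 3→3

(F2), (F4)

Frame correspondent (Sahlqvist): ∀x ∀y (Rxy → ∃z (Rxz ∧ Rzy)) — i.e. density.
(F1): fails — Rw4w5 but no z with Rw4z and Rzw5.
(F2): condition met.
(F3): fails — R20 but no z with R2z and Rz0.
(F4): condition met.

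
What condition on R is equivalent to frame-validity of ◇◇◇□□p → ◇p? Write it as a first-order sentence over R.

∀x ∀y (xR³y → ∃w (yR²w ∧ xRw))

This is a Sahlqvist (Geach-type) schema ◇^3□^2p → □^0◇^1p.
Minimal-valuation argument: fix x; take any y with xR^3y and any z with xR^0z. Set V(p) to the set of worlds R-reachable from y in exactly 2 steps. Then □^2p holds at y, so the antecedent holds at x; validity forces ◇^1p at z, giving a w with zR^1w and yR^2w.
First-order correspondent: ∀x ∀y (xR³y → ∃w (yR²w ∧ xRw)).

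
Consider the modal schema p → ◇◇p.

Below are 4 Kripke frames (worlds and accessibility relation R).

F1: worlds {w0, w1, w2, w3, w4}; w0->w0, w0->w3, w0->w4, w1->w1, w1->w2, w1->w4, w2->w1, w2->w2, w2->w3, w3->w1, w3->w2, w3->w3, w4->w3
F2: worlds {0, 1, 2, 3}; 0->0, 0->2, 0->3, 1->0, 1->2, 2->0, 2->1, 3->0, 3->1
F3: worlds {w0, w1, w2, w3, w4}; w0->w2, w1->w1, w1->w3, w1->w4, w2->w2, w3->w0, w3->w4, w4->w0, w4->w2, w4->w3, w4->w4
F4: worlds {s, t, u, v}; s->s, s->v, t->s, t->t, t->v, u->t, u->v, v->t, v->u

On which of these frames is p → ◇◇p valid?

This is the axiom for a generalized confluence (Geach) condition; its first-order frame correspondent is ∀x ∃w (x = w ∧ xR²w).
F1: fails — at w4 but no w with w4=w and w4R²w.
F2: ✓.
F3: fails — at w0 but no w with w0=w and w0R²w.
F4: ✓.
Valid on: F2, F4.

F2, F4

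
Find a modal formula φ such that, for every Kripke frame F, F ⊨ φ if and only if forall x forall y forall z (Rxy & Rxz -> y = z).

◇s → □s

The condition is partial functionality. The CD schema ◇s → □s defines it.
Suppose ◇s→□s is valid. Take Rxy, Rxz and set V(s)={y}. Then ◇s at x, so □s at x, so s at z, i.e. z=y.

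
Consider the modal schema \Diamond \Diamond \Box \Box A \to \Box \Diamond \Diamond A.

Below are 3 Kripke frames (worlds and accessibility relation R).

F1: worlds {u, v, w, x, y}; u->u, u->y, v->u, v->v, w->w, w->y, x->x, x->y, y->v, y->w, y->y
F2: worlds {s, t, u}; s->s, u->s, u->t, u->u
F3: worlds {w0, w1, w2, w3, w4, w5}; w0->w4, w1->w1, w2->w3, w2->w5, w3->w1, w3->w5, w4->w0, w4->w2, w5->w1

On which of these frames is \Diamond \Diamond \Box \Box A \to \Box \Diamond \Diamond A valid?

The schema corresponds to a generalized confluence (Geach) condition: \forall x \forall y \forall z ((x R^2 y \wedge xRz) \to \exists w (y R^2 w \wedge z R^2 w)).
F1: holds.
F2: fails — uR²s, uRt but no w with sR²w and tR²w.
F3: fails — w0R²w0, w0Rw4 but no w with w0R²w and w4R²w.
Valid on: F1.

F1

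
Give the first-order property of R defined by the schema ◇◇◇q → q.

∀x ∀y (xR³y → ∃w (y = w ∧ x = w))

This is a Sahlqvist (Geach-type) schema ◇^3□^0q → □^0◇^0q.
First-order correspondent: ∀x ∀y (xR³y → ∃w (y = w ∧ x = w)).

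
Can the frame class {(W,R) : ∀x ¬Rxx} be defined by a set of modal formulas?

No — not modally definable

Any modally definable frame class is closed under surjective bounded morphisms.
The 2-cycle (worlds 0,1 with 0→1→0) is irreflexive, and the map sending every world to a single reflexive point • is a surjective bounded morphism (forth: every edge maps to (•,•); back: every world has a successor). So any modal formula valid on the 2-cycle is also valid on the reflexive point, which is not irreflexive.
So no modal formula (or set of formulas) defines exactly the irreflexive frames.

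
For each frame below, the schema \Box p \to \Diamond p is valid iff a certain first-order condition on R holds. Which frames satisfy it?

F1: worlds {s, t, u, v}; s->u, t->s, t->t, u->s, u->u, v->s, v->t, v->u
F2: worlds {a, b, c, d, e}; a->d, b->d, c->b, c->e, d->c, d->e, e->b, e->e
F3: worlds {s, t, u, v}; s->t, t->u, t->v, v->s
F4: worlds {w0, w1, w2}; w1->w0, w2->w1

F1, F2

Frame correspondent (Sahlqvist): \forall x \exists y Rxy — i.e. seriality.
F1: holds.
F2: holds.
F3: fails — world u has no successor.
F4: fails — world w0 has no successor.
Valid on: F1, F2.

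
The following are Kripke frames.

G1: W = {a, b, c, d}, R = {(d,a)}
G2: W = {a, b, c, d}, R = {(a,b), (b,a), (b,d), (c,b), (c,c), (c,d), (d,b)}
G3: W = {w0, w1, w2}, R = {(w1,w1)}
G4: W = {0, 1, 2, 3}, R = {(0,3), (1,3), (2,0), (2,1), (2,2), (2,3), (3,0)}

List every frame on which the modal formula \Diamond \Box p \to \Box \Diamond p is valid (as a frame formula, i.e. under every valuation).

This is the axiom for convergence; its first-order frame correspondent is \forall x \forall y \forall z (Rxy \wedge Rxz \to \exists w (Ryw \wedge Rzw)).
G1: fails — Rda and Rda but a and a have no common successor.
G2: fails — Rcd and Rcb but d and b have no common successor.
G3: ✓.
G4: fails — R23 and R20 but 3 and 0 have no common successor.
Valid on: G3.

G3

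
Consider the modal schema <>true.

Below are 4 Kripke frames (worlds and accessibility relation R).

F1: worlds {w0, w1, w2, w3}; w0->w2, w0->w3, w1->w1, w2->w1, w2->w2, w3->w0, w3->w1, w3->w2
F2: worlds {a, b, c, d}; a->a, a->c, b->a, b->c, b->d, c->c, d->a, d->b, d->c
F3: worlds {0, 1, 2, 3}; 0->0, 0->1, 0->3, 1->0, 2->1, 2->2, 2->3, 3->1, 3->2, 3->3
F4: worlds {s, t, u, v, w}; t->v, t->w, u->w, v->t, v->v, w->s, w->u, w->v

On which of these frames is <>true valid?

The schema corresponds to seriality: forall x exists y Rxy.
F1: holds.
F2: holds.
F3: holds.
F4: fails — world s has no successor.
Valid on: F1, F2, F3.

F1, F2, F3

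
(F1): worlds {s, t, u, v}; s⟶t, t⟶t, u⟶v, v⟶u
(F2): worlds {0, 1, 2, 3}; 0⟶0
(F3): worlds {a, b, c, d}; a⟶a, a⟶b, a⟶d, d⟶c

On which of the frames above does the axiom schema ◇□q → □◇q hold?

The schema corresponds to convergence: ∀x ∀y ∀z (Rxy ∧ Rxz → ∃w (Ryw ∧ Rzw)).
(F1): condition met.
(F2): condition met.
(F3): fails — Raa and Rad but a and d have no common successor.
Valid on: (F1), (F2).

(F1), (F2)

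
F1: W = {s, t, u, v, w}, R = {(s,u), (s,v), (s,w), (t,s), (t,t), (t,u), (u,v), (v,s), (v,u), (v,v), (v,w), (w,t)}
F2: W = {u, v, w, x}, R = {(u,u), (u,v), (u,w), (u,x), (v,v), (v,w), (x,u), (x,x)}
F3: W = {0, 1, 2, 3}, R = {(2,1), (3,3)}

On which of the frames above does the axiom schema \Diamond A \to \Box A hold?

This is the axiom for partial functionality; its first-order frame correspondent is \forall x \forall y \forall z (Rxy \wedge Rxz \to y = z).
F1: fails — s sees both u and v.
F2: fails — u sees both u and v.
F3: ✓.

F3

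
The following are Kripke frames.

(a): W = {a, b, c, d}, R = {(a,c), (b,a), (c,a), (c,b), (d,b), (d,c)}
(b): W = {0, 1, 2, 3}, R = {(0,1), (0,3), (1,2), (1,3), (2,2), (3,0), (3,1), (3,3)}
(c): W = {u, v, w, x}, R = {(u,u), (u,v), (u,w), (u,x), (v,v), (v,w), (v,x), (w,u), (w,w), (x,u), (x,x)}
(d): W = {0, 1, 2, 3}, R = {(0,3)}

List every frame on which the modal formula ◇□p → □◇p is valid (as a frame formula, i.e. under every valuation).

This is the axiom for convergence; its first-order frame correspondent is ∀x ∀y ∀z (Rxy ∧ Rxz → ∃w (Ryw ∧ Rzw)).
(a): fails — Rcb and Rca but b and a have no common successor.
(b): fails — R12 and R13 but 2 and 3 have no common successor.
(c): condition met.
(d): fails — R03 and R03 but 3 and 3 have no common successor.

(c)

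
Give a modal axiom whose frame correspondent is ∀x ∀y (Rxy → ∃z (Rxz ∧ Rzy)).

□□s → □s

A defining formula is □□s → □s (the C4 axiom).
Suppose □□s→□s is valid. Take Rxy and set V(s)={w : xR²w}. Then □□s at x, so □s at x, so s at y, i.e. ∃z(Rxz∧Rzy).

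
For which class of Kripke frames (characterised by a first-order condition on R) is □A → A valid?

This is the T axiom.
Its frame correspondent is reflexivity — ∀x Rxx.

reflexivity: ∀x Rxx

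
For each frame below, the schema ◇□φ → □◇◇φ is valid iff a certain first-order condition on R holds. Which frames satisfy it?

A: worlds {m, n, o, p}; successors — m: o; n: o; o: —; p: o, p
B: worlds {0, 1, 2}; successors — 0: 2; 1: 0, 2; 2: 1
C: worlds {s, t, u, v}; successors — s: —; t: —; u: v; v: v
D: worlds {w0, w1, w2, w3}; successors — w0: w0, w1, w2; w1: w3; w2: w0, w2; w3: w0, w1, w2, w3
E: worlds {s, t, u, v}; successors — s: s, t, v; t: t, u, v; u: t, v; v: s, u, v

This is the axiom for a generalized confluence (Geach) condition; its first-order frame correspondent is ∀x ∀y ∀z ((xRy ∧ xRz) → ∃w (yRw ∧ zR²w)).
A: fails — mRo, mRo but no w with oRw and oR²w.
B: fails — 0R2, 0R2 but no w with 2Rw and 2R²w.
C: ✓.
D: fails — w0Rw1, w0Rw2 but no w with w1Rw and w2R²w.
E: ✓.
Valid on: C, E.

C, E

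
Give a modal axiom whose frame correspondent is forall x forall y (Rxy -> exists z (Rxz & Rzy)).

This is density; the standard corresponding axiom is C4: □□ψ → □ψ.
Suppose □□ψ→□ψ is valid. Take Rxy and set V(ψ)={w : xR²w}. Then □□ψ at x, so □ψ at x, so ψ at y, i.e. ∃z(Rxz∧Rzy).

□□ψ → □ψ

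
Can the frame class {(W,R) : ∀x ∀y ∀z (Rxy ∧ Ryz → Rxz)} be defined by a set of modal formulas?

Definable; □r → □□r defines it

The condition is transitivity. A defining modal formula is □r → □□r.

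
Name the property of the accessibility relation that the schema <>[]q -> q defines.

Replacing q by ¬q and contraposing gives the equivalent schema q → □◇q.
Suppose q→□◇q is valid. Take Rxy and set V(q)={x}. Then q at x, so □◇q at x, so ◇q at y, so some z with Ryz has q; z=x, i.e. Ryx.
The converse is a direct semantic check.
So the correspondent is symmetry.

Symmetry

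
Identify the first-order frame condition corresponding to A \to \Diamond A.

This is a form of the T axiom.
Its frame correspondent is reflexivity — \forall x Rxx.

reflexivity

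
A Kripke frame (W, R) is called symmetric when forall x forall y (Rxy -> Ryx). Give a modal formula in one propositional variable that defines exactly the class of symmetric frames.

A defining formula is r → □◇r (the B axiom).

r → □◇r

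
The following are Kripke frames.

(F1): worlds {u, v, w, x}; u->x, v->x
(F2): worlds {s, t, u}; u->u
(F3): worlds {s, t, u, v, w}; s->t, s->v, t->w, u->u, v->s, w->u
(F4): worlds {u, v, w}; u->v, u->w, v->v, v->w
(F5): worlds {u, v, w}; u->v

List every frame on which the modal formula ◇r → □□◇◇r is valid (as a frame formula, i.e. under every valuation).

(F1), (F2), (F5)

This is the axiom for a generalized confluence (Geach) condition; its first-order frame correspondent is ∀x ∀y ∀z ((xRy ∧ xR²z) → ∃w (y = w ∧ zR²w)).
(F1): condition met.
(F2): condition met.
(F3): fails — sRt, sR²s but no w* with t=w* and sR²w*.
(F4): fails — uRv, uR²w but no t with v=t and wR²t.
(F5): condition met.
Valid on: (F1), (F2), (F5).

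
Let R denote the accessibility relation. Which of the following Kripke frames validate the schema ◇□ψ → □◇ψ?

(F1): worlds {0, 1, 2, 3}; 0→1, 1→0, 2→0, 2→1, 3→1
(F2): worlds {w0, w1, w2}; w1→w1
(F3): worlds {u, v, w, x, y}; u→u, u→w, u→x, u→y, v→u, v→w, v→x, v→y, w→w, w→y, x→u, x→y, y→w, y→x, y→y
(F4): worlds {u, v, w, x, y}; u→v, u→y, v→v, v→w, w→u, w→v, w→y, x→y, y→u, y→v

This is the axiom for convergence; its first-order frame correspondent is ∀x ∀y ∀z (Rxy ∧ Rxz → ∃w (Ryw ∧ Rzw)).
(F1): fails — R20 and R21 but 0 and 1 have no common successor.
(F2): satisfies the condition.
(F3): satisfies the condition.
(F4): satisfies the condition.

(F2), (F3), (F4)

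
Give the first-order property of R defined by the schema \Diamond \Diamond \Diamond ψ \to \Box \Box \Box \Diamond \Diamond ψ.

\forall x \forall y \forall z ((x R^3 y \wedge x R^3 z) \to \exists w (y = w \wedge z R^2 w))

This is a Sahlqvist (Geach-type) schema ◇^3□^0ψ → □^3◇^2ψ.
Minimal-valuation argument: fix x; take any y with xR^3y and any z with xR^3z. Set V(ψ) to the set of worlds R-reachable from y in exactly 0 steps. Then □^0ψ holds at y, so the antecedent holds at x; validity forces ◇^2ψ at z, giving a w with zR^2w and yR^0w.
First-order correspondent: \forall x \forall y \forall z ((x R^3 y \wedge x R^3 z) \to \exists w (y = w \wedge z R^2 w)).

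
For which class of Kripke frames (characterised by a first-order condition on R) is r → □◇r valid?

Suppose r→□◇r is valid. Take Rxy and set V(r)={x}. Then r at x, so □◇r at x, so ◇r at y, so some z with Ryz has r; z=x, i.e. Ryx.

symmetry: ∀x ∀y (Rxy → Ryx)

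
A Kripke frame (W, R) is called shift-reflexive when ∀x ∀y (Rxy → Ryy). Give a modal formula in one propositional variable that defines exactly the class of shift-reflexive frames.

The condition is shift-reflexivity. The T□ schema □(□p → p) defines it.
Suppose □(□p→p) is valid. Take Rxy and set V(p)={w : Ryw}. Then at y, □p holds; since □(□p→p) at x, □p→p at y, so p at y, i.e. Ryy.

□(□p → p)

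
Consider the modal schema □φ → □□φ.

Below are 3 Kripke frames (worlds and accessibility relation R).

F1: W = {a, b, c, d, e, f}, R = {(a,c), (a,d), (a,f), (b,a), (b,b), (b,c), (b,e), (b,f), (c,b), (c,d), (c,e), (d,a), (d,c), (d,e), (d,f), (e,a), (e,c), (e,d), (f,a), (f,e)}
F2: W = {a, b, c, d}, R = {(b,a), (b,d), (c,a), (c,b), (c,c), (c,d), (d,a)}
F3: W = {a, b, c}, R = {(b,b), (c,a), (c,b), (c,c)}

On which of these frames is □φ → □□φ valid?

F2, F3

Frame correspondent (Sahlqvist): ∀x ∀y ∀z (Rxy ∧ Ryz → Rxz) — i.e. transitivity.
F1: fails — Rcd and Rdf but not Rcf.
F2: holds.
F3: holds.
Valid on: F2, F3.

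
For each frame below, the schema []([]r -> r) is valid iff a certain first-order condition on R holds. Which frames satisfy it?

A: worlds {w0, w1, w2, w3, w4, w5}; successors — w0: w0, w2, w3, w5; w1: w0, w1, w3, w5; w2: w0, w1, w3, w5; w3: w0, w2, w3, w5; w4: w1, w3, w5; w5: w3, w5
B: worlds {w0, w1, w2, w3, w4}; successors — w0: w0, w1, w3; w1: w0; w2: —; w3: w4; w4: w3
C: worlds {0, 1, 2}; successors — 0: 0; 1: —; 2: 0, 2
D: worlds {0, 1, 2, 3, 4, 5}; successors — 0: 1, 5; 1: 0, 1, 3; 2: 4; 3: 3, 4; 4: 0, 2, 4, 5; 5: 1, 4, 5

Frame correspondent (Sahlqvist): forall x forall y (Rxy -> Ryy) — i.e. shift-reflexivity.
A: fails — Rw3w2 but not Rw2w2.
B: fails — Rw0w1 but not Rw1w1.
C: satisfies the condition.
D: fails — R10 but not R00.

C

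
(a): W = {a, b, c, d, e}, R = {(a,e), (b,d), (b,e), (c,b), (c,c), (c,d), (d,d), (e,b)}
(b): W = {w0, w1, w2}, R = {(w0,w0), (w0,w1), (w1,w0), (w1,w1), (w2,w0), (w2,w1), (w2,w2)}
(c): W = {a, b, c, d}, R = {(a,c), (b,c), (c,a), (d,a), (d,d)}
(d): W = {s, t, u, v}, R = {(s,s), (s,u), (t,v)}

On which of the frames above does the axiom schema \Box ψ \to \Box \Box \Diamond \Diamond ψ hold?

This is the axiom for a generalized confluence (Geach) condition; its first-order frame correspondent is \forall x \forall z (x R^2 z \to \exists w (xRw \wedge z R^2 w)).
(a): fails — aR²b but no w with aRw and bR²w.
(b): condition met.
(c): fails — aR²a but no w with aRw and aR²w.
(d): fails — sR²u but no w with sRw and uR²w.
Valid on: (b).

(b)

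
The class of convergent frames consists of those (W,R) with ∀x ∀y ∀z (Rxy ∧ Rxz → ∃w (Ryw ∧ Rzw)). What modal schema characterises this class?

The condition is convergence. The .2 schema ◇□r → □◇r defines it.
Suppose ◇□r→□◇r is valid. Take Rxy, Rxz and set V(r)={w : Ryw}. Then □r at y so ◇□r at x, so □◇r at x, so ◇r at z, giving w with Rzw and Ryw.

◇□r → □◇r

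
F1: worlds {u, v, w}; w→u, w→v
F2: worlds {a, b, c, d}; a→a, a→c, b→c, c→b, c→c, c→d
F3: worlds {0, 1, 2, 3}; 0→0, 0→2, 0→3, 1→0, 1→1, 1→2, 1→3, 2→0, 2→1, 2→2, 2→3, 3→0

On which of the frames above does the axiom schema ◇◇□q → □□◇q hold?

F1, F3

The schema corresponds to a generalized confluence (Geach) condition: ∀x ∀y ∀z ((xR²y ∧ xR²z) → ∃w (yRw ∧ zRw)).
F1: satisfies the condition.
F2: fails — aR²a, aR²d but no w with aRw and dRw.
F3: satisfies the condition.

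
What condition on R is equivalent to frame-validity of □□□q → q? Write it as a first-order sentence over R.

∀x ∃w (xR³w ∧ x = w)

This is a Sahlqvist (Geach-type) schema ◇^0□^3q → □^0◇^0q.
Minimal-valuation argument: fix x; take any y with xR^0y and any z with xR^0z. Set V(q) to the set of worlds R-reachable from y in exactly 3 steps. Then □^3q holds at y, so the antecedent holds at x; validity forces ◇^0q at z, giving a w with zR^0w and yR^3w.
First-order correspondent: ∀x ∃w (xR³w ∧ x = w).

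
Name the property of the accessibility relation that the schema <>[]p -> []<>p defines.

Suppose ◇□p→□◇p is valid. Take Rxy, Rxz and set V(p)={w : Ryw}. Then □p at y so ◇□p at x, so □◇p at x, so ◇p at z, giving w with Rzw and Ryw.
Conversely, on a frame with convergence the schema holds at every world under every valuation.
Frame condition: forall x forall y forall z (Rxy & Rxz -> exists w (Ryw & Rzw)).

Convergence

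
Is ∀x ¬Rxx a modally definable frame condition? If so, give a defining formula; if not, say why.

No — not modally definable

Any modally definable frame class is closed under surjective bounded morphisms.
The 2-cycle (worlds a,b with a→b→a) is irreflexive, and the map sending every world to a single reflexive point • is a surjective bounded morphism (forth: every edge maps to (•,•); back: every world has a successor). So any modal formula valid on the 2-cycle is also valid on the reflexive point, which is not irreflexive.
So no modal formula (or set of formulas) defines exactly the irreflexive frames.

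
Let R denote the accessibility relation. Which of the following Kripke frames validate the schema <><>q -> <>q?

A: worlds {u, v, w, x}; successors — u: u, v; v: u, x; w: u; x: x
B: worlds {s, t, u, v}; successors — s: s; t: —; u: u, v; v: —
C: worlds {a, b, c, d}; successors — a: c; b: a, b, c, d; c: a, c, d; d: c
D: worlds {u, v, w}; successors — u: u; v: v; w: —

B, D

The schema corresponds to transitivity: forall x forall y forall z (Rxy & Ryz -> Rxz).
A: fails — Ruv and Rvx but not Rux.
B: holds.
C: fails — Rdc and Rcd but not Rdd.
D: holds.
Valid on: B, D.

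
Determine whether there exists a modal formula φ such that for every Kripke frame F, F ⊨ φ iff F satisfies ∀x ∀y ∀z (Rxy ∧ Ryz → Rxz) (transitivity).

Yes, by □r → □□r

The condition is transitivity. A defining modal formula is □r → □□r.
Suppose □r→□□r is valid. Take Rxy, Ryz and set V(r)={w : Rxw}. Then □r at x, so □□r at x, so □r at y, so r at z, i.e. Rxz.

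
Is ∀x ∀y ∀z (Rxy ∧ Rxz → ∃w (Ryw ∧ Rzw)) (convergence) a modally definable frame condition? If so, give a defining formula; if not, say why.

Yes: it is convergence, defined by the .2 schema ◇□p → □◇p.

Definable; ◇□p → □◇p defines it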